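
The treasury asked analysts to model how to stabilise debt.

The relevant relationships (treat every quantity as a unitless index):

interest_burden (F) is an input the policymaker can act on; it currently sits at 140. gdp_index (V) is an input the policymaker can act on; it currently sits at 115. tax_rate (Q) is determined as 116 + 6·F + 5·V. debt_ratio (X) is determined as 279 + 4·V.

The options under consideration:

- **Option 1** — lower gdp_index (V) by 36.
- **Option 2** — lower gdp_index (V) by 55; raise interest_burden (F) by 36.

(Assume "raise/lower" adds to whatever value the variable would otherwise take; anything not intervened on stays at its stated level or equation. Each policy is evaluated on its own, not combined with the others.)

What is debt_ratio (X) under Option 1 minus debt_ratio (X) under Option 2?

Option 1 (V − 36):
  V = 115 − 36 = 79
  X = 279 + 4·79 = 595
Option 2 (V − 55, F + 36):
  V = 115 − 55 = 60
  X = 279 + 4·60 = 519
X: 595 − 519 = 76

76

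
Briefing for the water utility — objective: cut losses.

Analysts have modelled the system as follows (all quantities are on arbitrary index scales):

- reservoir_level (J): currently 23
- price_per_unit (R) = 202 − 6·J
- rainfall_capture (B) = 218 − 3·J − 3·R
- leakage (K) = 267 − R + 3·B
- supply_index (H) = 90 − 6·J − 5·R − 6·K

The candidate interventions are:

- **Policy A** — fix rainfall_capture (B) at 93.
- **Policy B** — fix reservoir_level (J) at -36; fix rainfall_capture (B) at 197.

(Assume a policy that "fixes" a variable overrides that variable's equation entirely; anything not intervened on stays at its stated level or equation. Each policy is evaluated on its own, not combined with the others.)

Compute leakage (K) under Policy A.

482

Policy A (B := 93):
  J = 23
  R = 202 − 6·23 = 64
  B = 93
  K = 267 − 64 + 3·93 = 482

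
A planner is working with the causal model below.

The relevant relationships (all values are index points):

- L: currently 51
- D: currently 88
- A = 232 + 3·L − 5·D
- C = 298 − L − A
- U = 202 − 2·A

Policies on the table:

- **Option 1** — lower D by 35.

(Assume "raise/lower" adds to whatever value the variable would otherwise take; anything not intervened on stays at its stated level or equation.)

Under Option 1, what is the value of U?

Option 1 (D − 35):
  L = 51
  D = 88 − 35 = 53
  A = 232 + 3·51 − 5·53 = 120
  U = 202 − 2·120 = -38

-38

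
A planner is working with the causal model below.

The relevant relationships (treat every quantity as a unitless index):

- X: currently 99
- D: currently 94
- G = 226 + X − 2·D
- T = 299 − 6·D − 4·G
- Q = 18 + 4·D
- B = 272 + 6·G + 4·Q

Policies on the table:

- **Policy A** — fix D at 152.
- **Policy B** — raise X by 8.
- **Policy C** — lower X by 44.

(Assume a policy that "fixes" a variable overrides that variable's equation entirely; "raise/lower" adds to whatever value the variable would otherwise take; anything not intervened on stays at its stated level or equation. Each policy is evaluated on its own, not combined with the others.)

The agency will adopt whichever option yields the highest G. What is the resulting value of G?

145

Policy A (D := 152):
  X = 99
  D = 152
  G = 226 + 99 − 2·152 = 21
Policy B (X + 8):
  X = 99 + 8 = 107
  D = 94
  G = 226 + 107 − 2·94 = 145
Policy C (X − 44):
  X = 99 − 44 = 55
  D = 94
  G = 226 + 55 − 2·94 = 93
Comparing — Policy A: G=21, Policy B: G=145, Policy C: G=93. Highest is 145 (Policy B).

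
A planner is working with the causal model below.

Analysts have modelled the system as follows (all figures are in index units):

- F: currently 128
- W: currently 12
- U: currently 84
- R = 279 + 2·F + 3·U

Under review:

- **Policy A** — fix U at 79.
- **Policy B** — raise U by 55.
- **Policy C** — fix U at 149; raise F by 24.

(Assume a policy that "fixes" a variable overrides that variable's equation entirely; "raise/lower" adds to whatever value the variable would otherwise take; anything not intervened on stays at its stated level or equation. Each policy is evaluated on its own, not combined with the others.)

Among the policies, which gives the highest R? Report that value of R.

Policy A (U := 79):
  F = 128
  U = 79
  R = 279 + 2·128 + 3·79 = 772
Policy B (U + 55):
  F = 128
  U = 84 + 55 = 139
  R = 279 + 2·128 + 3·139 = 952
Policy C (U := 149, F + 24):
  F = 128 + 24 = 152
  U = 149
  R = 279 + 2·152 + 3·149 = 1030
Comparing — Policy A: R=772, Policy B: R=952, Policy C: R=1030. Highest is 1030 (Policy C).

1030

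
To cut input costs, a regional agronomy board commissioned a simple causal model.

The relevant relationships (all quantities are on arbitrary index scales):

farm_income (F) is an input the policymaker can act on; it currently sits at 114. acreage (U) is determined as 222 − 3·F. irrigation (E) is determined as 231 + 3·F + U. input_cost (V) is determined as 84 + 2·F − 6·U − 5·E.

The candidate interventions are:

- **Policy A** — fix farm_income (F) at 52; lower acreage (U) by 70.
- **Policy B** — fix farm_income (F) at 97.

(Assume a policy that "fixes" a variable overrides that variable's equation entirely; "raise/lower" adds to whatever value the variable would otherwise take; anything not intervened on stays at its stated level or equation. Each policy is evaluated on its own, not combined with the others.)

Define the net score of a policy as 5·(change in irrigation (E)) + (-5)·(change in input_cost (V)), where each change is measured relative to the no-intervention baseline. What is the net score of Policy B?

1700

Baseline:
  F = 114
  U = 222 − 3·114 = -120
  E = 231 + 3·114 + (-120) = 453
  V = 84 + 2·114 − 6·(-120) − 5·453 = -1233
Policy B (F := 97):
  F = 97
  U = 222 − 3·97 = -69
  E = 231 + 3·97 + (-69) = 453
  V = 84 + 2·97 − 6·(-69) − 5·453 = -1573
ΔE = 453 − 453 = 0; ΔV = -1573 − (-1233) = -340
Score = 5·0 + (-5)·(-340) = 1700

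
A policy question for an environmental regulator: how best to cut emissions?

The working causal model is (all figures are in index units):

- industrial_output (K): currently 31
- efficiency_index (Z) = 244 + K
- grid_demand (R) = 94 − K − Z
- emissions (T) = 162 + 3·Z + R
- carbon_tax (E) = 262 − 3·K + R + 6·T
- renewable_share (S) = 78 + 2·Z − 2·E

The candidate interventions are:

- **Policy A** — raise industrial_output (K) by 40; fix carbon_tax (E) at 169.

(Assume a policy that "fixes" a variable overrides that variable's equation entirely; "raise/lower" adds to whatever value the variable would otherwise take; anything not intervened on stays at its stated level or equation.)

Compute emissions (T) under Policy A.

Policy A (K + 40, E := 169):
  K = 31 + 40 = 71
  Z = 244 + 71 = 315
  R = 94 − 71 − 315 = -292
  T = 162 + 3·315 + (-292) = 815

815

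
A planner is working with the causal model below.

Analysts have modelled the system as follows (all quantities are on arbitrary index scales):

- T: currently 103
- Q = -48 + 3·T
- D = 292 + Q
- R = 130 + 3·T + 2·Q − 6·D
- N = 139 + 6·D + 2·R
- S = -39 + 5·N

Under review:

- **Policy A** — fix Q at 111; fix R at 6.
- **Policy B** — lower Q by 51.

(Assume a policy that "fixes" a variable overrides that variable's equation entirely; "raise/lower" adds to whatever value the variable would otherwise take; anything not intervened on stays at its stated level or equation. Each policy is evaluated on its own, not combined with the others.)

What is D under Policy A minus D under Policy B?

-99

Policy A (Q := 111, R := 6):
  T = 103
  Q = 111
  D = 292 + 111 = 403
Policy B (Q − 51):
  T = 103
  Q = -48 + 3·103 (−51 from intervention) = 210
  D = 292 + 210 = 502
D: 403 − 502 = -99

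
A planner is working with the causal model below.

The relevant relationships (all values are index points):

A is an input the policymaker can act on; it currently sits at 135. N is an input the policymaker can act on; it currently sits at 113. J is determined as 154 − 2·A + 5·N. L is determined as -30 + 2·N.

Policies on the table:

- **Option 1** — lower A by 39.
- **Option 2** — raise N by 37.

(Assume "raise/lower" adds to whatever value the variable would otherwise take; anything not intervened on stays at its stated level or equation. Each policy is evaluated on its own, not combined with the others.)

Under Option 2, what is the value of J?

634

Option 2 (N + 37):
  A = 135
  N = 113 + 37 = 150
  J = 154 − 2·135 + 5·150 = 634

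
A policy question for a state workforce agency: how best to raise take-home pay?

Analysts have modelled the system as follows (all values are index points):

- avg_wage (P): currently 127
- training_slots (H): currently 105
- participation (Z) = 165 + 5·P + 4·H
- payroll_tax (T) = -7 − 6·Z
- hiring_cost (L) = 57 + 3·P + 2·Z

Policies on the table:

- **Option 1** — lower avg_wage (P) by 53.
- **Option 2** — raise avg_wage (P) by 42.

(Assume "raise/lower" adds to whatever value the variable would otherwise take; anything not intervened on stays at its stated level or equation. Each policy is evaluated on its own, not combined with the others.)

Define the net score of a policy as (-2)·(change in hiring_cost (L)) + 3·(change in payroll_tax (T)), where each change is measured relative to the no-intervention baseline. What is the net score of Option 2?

-4872

Baseline:
  P = 127
  H = 105
  Z = 165 + 5·127 + 4·105 = 1220
  T = -7 − 6·1220 = -7327
  L = 57 + 3·127 + 2·1220 = 2878
Option 2 (P + 42):
  P = 127 + 42 = 169
  H = 105
  Z = 165 + 5·169 + 4·105 = 1430
  T = -7 − 6·1430 = -8587
  L = 57 + 3·169 + 2·1430 = 3424
ΔL = 3424 − 2878 = 546; ΔT = -8587 − (-7327) = -1260
Score = (-2)·546 + 3·(-1260) = -4872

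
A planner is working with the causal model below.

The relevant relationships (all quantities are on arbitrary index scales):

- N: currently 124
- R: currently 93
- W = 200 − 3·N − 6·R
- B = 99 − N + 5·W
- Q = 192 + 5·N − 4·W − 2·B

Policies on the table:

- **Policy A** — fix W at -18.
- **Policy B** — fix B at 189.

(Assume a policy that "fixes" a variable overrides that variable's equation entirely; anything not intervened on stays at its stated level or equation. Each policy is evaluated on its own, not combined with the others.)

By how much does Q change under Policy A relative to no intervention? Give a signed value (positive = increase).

-9968

Baseline:
  N = 124
  R = 93
  W = 200 − 3·124 − 6·93 = -730
  B = 99 − 124 + 5·(-730) = -3675
  Q = 192 + 5·124 − 4·(-730) − 2·(-3675) = 11082
Policy A (W := -18):
  N = 124
  R = 93
  W = -18
  B = 99 − 124 + 5·(-18) = -115
  Q = 192 + 5·124 − 4·(-18) − 2·(-115) = 1114
Change in Q: 1114 − 11082 = -9968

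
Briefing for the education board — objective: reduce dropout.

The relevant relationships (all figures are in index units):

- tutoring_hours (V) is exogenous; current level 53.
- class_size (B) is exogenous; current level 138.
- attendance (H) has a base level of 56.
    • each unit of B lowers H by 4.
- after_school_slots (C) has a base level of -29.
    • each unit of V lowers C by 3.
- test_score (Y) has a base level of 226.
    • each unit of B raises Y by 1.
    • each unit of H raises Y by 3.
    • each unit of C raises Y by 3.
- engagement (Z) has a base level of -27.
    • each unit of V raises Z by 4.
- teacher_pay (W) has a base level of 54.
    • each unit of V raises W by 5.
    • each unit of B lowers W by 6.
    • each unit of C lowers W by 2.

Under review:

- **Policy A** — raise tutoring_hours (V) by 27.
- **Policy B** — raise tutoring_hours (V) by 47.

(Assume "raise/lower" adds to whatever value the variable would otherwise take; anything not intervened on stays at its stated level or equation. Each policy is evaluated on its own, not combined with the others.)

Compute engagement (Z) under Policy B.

Policy B (V + 47):
  V = 53 + 47 = 100
  Z = -27 + 4·100 = 373

373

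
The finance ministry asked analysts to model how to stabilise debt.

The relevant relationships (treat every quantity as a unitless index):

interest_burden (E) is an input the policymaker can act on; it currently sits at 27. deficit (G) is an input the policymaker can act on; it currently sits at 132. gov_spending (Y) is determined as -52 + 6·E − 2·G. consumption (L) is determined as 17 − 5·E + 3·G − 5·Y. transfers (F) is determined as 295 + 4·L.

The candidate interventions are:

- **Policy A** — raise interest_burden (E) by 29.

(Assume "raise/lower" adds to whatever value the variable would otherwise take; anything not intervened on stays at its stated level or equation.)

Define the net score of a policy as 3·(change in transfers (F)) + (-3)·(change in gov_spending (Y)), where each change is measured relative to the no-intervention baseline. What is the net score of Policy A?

Baseline:
  E = 27
  G = 132
  Y = -52 + 6·27 − 2·132 = -154
  L = 17 − 5·27 + 3·132 − 5·(-154) = 1048
  F = 295 + 4·1048 = 4487
Policy A (E + 29):
  E = 27 + 29 = 56
  G = 132
  Y = -52 + 6·56 − 2·132 = 20
  L = 17 − 5·56 + 3·132 − 5·20 = 33
  F = 295 + 4·33 = 427
ΔF = 427 − 4487 = -4060; ΔY = 20 − (-154) = 174
Score = 3·(-4060) + (-3)·174 = -12702

-12702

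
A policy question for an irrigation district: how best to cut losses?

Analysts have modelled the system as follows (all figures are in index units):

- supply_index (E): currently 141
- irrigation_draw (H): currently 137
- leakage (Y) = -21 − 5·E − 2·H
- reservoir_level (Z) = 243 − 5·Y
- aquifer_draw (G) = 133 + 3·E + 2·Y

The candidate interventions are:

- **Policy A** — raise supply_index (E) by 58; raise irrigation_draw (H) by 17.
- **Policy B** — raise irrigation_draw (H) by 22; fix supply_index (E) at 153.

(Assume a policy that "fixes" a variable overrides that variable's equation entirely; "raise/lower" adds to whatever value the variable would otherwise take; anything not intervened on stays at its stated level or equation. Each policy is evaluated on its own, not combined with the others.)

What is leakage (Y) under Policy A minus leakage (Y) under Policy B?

-220

Policy A (E + 58, H + 17):
  E = 141 + 58 = 199
  H = 137 + 17 = 154
  Y = -21 − 5·199 − 2·154 = -1324
Policy B (H + 22, E := 153):
  E = 153
  H = 137 + 22 = 159
  Y = -21 − 5·153 − 2·159 = -1104
Y: -1324 − (-1104) = -220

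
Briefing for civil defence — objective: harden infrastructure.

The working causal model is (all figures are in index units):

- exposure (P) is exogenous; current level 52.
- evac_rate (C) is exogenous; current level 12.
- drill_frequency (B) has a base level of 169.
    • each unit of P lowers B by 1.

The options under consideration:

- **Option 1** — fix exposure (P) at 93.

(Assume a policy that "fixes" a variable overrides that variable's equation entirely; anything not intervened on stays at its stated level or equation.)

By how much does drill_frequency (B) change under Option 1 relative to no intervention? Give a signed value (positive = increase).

Baseline:
  P = 52
  B = 169 − 52 = 117
Option 1 (P := 93):
  P = 93
  B = 169 − 93 = 76
Change in B: 76 − 117 = -41

-41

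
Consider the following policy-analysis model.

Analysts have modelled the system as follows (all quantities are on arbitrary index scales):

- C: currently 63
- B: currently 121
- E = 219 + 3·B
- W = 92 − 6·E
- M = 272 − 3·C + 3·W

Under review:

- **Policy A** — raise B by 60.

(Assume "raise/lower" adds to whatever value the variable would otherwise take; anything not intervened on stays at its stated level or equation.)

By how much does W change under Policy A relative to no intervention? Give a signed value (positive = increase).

Baseline:
  B = 121
  E = 219 + 3·121 = 582
  W = 92 − 6·582 = -3400
Policy A (B + 60):
  B = 121 + 60 = 181
  E = 219 + 3·181 = 762
  W = 92 − 6·762 = -4480
Change in W: -4480 − (-3400) = -1080

-1080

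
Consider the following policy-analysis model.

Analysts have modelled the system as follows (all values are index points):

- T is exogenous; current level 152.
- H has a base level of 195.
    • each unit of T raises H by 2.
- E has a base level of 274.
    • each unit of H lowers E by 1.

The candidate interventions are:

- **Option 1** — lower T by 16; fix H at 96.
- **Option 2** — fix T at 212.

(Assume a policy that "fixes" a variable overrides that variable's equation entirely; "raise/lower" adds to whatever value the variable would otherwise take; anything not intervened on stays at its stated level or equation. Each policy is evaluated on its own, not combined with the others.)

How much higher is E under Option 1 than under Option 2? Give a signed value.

523

Option 1 (T − 16, H := 96):
  T = 152 − 16 = 136
  H = 96
  E = 274 − 96 = 178
Option 2 (T := 212):
  T = 212
  H = 195 + 2·212 = 619
  E = 274 − 619 = -345
E: 178 − (-345) = 523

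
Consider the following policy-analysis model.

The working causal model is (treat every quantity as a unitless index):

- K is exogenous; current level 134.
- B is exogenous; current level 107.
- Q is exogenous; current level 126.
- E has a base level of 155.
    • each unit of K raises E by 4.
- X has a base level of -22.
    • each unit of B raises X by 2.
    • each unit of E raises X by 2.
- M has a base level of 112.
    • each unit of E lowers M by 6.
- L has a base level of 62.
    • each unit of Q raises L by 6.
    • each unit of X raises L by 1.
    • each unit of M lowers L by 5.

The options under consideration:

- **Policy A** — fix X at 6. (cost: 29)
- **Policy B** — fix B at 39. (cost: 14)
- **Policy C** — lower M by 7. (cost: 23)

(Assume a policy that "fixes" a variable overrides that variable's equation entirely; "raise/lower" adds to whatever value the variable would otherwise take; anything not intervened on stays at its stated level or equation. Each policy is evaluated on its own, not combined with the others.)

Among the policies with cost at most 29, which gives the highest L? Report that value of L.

22597

Policy A (X := 6):
  K = 134
  B = 107
  Q = 126
  E = 155 + 4·134 = 691
  X = 6
  M = 112 − 6·691 = -4034
  L = 62 + 6·126 + 6 − 5·(-4034) = 20994
Policy B (B := 39):
  K = 134
  B = 39
  Q = 126
  E = 155 + 4·134 = 691
  X = -22 + 2·39 + 2·691 = 1438
  M = 112 − 6·691 = -4034
  L = 62 + 6·126 + 1438 − 5·(-4034) = 22426
Policy C (M − 7):
  K = 134
  B = 107
  Q = 126
  E = 155 + 4·134 = 691
  X = -22 + 2·107 + 2·691 = 1574
  M = 112 − 6·691 (−7 from intervention) = -4041
  L = 62 + 6·126 + 1574 − 5·(-4041) = 22597
Comparing — Policy A: L=20994, Policy B: L=22426, Policy C: L=22597. Highest is 22597 (Policy C).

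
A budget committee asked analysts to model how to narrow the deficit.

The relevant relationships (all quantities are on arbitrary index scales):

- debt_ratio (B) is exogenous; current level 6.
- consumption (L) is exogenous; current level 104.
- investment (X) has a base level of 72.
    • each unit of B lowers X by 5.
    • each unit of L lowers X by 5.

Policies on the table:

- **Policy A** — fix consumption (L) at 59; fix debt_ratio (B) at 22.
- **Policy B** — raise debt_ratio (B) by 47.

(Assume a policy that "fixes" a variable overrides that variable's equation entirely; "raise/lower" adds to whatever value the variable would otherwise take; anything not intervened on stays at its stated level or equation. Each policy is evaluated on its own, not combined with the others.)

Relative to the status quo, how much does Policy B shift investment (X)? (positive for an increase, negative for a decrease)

-235

Baseline:
  B = 6
  L = 104
  X = 72 − 5·6 − 5·104 = -478
Policy B (B + 47):
  B = 6 + 47 = 53
  L = 104
  X = 72 − 5·53 − 5·104 = -713
Change in X: -713 − (-478) = -235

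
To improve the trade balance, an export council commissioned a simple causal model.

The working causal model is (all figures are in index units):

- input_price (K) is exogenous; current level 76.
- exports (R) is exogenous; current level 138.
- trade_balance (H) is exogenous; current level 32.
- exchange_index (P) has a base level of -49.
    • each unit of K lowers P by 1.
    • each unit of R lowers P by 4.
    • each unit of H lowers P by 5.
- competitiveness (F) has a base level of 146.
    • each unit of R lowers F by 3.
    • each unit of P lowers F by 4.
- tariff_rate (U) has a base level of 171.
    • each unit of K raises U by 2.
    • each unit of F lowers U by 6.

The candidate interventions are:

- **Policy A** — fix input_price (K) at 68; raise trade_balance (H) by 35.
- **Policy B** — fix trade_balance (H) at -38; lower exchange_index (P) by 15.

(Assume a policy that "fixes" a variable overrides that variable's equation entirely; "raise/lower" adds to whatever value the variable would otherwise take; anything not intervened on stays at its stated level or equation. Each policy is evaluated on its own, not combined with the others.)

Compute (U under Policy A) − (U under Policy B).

Policy A (K := 68, H + 35):
  K = 68
  R = 138
  H = 32 + 35 = 67
  P = -49 − 68 − 4·138 − 5·67 = -1004
  F = 146 − 3·138 − 4·(-1004) = 3748
  U = 171 + 2·68 − 6·3748 = -22181
Policy B (H := -38, P − 15):
  K = 76
  R = 138
  H = -38
  P = -49 − 76 − 4·138 − 5·(-38) (−15 from intervention) = -502
  F = 146 − 3·138 − 4·(-502) = 1740
  U = 171 + 2·76 − 6·1740 = -10117
U: -22181 − (-10117) = -12064

-12064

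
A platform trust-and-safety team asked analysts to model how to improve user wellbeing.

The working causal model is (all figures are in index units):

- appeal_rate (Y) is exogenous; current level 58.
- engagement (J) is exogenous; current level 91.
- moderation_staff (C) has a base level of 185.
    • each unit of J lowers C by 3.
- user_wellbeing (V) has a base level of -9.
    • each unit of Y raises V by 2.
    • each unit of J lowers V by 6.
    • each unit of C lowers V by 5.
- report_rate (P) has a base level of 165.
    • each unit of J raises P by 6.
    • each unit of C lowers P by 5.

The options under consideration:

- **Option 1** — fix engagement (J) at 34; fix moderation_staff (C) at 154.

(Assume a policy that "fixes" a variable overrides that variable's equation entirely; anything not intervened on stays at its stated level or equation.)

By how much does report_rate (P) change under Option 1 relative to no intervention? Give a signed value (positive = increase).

Baseline:
  J = 91
  C = 185 − 3·91 = -88
  P = 165 + 6·91 − 5·(-88) = 1151
Option 1 (J := 34, C := 154):
  J = 34
  C = 154
  P = 165 + 6·34 − 5·154 = -401
Change in P: -401 − 1151 = -1552

-1552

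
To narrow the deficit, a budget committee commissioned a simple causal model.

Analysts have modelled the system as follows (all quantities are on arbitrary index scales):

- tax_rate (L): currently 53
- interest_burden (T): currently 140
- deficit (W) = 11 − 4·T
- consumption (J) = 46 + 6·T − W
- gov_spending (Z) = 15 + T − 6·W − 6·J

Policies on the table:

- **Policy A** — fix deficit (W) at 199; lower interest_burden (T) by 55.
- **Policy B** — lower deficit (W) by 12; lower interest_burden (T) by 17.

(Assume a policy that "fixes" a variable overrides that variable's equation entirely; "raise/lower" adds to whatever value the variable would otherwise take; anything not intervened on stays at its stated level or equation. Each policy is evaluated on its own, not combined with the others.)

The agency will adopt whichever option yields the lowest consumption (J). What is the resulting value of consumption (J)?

357

Policy A (W := 199, T − 55):
  T = 140 − 55 = 85
  W = 199
  J = 46 + 6·85 − 199 = 357
Policy B (W − 12, T − 17):
  T = 140 − 17 = 123
  W = 11 − 4·123 (−12 from intervention) = -493
  J = 46 + 6·123 − (-493) = 1277
Comparing — Policy A: J=357, Policy B: J=1277. Lowest is 357 (Policy A).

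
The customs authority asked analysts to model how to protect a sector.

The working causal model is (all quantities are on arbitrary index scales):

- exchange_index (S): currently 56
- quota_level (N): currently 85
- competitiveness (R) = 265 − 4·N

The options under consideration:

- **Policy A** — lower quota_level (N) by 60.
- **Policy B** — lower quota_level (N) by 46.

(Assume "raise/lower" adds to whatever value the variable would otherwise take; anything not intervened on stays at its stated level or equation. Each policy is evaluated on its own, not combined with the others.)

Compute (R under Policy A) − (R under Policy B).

56

Policy A (N − 60):
  N = 85 − 60 = 25
  R = 265 − 4·25 = 165
Policy B (N − 46):
  N = 85 − 46 = 39
  R = 265 − 4·39 = 109
R: 165 − 109 = 56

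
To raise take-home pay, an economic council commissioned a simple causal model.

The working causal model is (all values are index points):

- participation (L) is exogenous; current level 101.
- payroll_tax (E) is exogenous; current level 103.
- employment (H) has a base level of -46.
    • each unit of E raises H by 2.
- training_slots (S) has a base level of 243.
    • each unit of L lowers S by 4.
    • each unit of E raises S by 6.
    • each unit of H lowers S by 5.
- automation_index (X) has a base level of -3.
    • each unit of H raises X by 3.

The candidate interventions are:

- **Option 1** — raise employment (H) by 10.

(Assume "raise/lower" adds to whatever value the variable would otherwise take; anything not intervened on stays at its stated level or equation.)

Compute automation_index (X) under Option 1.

Option 1 (H + 10):
  E = 103
  H = -46 + 2·103 (+10 from intervention) = 170
  X = -3 + 3·170 = 507

507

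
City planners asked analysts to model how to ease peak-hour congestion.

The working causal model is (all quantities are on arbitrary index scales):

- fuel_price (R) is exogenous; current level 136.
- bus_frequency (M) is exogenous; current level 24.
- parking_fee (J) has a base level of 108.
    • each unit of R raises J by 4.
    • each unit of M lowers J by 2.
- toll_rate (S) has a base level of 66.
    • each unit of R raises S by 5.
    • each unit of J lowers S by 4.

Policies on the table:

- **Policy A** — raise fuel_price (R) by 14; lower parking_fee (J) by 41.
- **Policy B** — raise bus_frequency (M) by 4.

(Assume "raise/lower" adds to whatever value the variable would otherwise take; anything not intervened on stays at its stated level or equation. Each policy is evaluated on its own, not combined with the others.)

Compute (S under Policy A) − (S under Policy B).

Policy A (R + 14, J − 41):
  R = 136 + 14 = 150
  M = 24
  J = 108 + 4·150 − 2·24 (−41 from intervention) = 619
  S = 66 + 5·150 − 4·619 = -1660
Policy B (M + 4):
  R = 136
  M = 24 + 4 = 28
  J = 108 + 4·136 − 2·28 = 596
  S = 66 + 5·136 − 4·596 = -1638
S: -1660 − (-1638) = -22

-22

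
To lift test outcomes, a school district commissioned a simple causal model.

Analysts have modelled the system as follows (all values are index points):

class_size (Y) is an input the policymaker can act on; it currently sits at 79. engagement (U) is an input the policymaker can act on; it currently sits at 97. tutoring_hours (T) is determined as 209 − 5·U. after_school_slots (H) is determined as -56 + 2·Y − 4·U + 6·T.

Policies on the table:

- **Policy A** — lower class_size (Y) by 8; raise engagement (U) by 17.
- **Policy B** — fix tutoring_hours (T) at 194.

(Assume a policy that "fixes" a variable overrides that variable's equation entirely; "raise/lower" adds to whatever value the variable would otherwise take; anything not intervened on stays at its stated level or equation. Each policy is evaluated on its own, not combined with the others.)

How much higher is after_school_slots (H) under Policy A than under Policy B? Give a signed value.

-3414

Policy A (Y − 8, U + 17):
  Y = 79 − 8 = 71
  U = 97 + 17 = 114
  T = 209 − 5·114 = -361
  H = -56 + 2·71 − 4·114 + 6·(-361) = -2536
Policy B (T := 194):
  Y = 79
  U = 97
  T = 194
  H = -56 + 2·79 − 4·97 + 6·194 = 878
H: -2536 − 878 = -3414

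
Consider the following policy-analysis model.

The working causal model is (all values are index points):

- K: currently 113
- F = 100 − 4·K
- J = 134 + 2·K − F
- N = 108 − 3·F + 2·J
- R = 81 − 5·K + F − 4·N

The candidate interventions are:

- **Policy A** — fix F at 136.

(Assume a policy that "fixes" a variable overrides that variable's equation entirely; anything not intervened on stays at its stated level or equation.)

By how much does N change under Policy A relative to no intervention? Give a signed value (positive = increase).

Baseline:
  K = 113
  F = 100 − 4·113 = -352
  J = 134 + 2·113 − (-352) = 712
  N = 108 − 3·(-352) + 2·712 = 2588
Policy A (F := 136):
  K = 113
  F = 136
  J = 134 + 2·113 − 136 = 224
  N = 108 − 3·136 + 2·224 = 148
Change in N: 148 − 2588 = -2440

-2440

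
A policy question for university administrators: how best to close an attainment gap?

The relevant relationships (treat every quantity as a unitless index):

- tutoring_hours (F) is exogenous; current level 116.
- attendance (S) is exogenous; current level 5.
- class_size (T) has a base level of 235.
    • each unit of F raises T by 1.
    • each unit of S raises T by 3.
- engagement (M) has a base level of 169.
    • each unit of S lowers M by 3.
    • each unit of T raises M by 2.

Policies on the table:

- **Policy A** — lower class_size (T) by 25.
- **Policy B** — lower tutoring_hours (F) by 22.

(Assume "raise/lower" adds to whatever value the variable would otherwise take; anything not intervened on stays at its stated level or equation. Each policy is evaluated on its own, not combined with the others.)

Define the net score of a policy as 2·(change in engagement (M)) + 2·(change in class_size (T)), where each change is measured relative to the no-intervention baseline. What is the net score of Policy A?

Baseline:
  F = 116
  S = 5
  T = 235 + 116 + 3·5 = 366
  M = 169 − 3·5 + 2·366 = 886
Policy A (T − 25):
  F = 116
  S = 5
  T = 235 + 116 + 3·5 (−25 from intervention) = 341
  M = 169 − 3·5 + 2·341 = 836
ΔM = 836 − 886 = -50; ΔT = 341 − 366 = -25
Score = 2·(-50) + 2·(-25) = -150

-150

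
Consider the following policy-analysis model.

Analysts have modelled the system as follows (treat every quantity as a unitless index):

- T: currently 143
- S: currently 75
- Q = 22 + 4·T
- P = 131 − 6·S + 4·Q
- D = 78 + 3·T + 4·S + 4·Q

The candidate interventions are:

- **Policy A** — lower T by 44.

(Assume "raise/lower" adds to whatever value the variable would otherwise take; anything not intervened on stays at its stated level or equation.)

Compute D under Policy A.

Policy A (T − 44):
  T = 143 − 44 = 99
  S = 75
  Q = 22 + 4·99 = 418
  D = 78 + 3·99 + 4·75 + 4·418 = 2347

2347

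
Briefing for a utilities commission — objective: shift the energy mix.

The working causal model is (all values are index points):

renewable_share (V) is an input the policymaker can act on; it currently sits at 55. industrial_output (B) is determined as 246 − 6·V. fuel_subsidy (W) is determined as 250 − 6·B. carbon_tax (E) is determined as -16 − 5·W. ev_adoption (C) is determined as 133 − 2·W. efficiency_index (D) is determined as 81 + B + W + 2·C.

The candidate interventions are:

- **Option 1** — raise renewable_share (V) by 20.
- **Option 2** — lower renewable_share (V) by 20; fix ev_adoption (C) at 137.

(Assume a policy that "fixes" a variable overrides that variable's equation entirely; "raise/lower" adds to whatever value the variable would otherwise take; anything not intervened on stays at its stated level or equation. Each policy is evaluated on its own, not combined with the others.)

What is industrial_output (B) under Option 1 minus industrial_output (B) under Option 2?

Option 1 (V + 20):
  V = 55 + 20 = 75
  B = 246 − 6·75 = -204
Option 2 (V − 20, C := 137):
  V = 55 − 20 = 35
  B = 246 − 6·35 = 36
B: -204 − 36 = -240

-240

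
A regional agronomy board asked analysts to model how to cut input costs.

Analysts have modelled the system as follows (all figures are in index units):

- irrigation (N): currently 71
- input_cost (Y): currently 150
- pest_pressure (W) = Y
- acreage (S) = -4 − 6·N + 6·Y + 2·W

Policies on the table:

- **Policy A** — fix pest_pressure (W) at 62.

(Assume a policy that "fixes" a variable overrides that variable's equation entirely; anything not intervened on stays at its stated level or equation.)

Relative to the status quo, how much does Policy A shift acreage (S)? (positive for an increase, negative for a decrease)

-176

Baseline:
  N = 71
  Y = 150
  W = 0 + 150 = 150
  S = -4 − 6·71 + 6·150 + 2·150 = 770
Policy A (W := 62):
  N = 71
  Y = 150
  W = 62
  S = -4 − 6·71 + 6·150 + 2·62 = 594
Change in S: 594 − 770 = -176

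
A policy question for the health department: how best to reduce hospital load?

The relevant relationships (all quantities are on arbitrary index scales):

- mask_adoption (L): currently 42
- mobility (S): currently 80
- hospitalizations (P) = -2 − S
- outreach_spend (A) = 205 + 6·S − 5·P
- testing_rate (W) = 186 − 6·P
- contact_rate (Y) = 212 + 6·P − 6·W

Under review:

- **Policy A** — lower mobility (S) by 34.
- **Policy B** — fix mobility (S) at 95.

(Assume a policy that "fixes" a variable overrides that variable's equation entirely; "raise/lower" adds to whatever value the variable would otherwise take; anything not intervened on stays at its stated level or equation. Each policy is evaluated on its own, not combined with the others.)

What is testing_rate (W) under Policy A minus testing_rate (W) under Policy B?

-294

Policy A (S − 34):
  S = 80 − 34 = 46
  P = -2 − 46 = -48
  W = 186 − 6·(-48) = 474
Policy B (S := 95):
  S = 95
  P = -2 − 95 = -97
  W = 186 − 6·(-97) = 768
W: 474 − 768 = -294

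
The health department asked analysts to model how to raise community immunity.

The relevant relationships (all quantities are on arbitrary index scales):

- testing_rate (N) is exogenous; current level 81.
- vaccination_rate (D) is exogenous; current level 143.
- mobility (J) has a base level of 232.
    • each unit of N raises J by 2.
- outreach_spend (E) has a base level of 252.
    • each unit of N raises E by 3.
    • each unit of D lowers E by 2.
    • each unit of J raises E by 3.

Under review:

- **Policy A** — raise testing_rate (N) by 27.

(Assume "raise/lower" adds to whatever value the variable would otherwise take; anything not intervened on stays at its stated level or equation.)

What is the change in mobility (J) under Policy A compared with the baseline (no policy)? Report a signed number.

Baseline:
  N = 81
  J = 232 + 2·81 = 394
Policy A (N + 27):
  N = 81 + 27 = 108
  J = 232 + 2·108 = 448
Change in J: 448 − 394 = 54

54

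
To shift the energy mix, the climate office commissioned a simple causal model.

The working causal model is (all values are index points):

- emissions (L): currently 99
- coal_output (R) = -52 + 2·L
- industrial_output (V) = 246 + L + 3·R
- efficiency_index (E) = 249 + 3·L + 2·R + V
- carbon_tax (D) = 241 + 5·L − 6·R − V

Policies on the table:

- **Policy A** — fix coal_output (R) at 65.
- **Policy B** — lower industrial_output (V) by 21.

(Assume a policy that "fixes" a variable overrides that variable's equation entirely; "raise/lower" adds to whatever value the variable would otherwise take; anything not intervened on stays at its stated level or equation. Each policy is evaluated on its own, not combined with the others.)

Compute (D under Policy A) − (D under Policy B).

Policy A (R := 65):
  L = 99
  R = 65
  V = 246 + 99 + 3·65 = 540
  D = 241 + 5·99 − 6·65 − 540 = -194
Policy B (V − 21):
  L = 99
  R = -52 + 2·99 = 146
  V = 246 + 99 + 3·146 (−21 from intervention) = 762
  D = 241 + 5·99 − 6·146 − 762 = -902
D: -194 − (-902) = 708

708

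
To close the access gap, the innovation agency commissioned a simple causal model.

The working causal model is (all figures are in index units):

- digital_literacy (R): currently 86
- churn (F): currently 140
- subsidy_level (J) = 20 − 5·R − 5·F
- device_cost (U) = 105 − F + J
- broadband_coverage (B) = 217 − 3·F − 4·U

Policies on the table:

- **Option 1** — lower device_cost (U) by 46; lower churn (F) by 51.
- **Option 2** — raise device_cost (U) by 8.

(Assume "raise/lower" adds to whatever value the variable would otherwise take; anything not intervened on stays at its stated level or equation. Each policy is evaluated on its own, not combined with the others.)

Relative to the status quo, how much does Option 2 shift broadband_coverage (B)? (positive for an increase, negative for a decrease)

Baseline:
  R = 86
  F = 140
  J = 20 − 5·86 − 5·140 = -1110
  U = 105 − 140 + (-1110) = -1145
  B = 217 − 3·140 − 4·(-1145) = 4377
Option 2 (U + 8):
  R = 86
  F = 140
  J = 20 − 5·86 − 5·140 = -1110
  U = 105 − 140 + (-1110) (+8 from intervention) = -1137
  B = 217 − 3·140 − 4·(-1137) = 4345
Change in B: 4345 − 4377 = -32

-32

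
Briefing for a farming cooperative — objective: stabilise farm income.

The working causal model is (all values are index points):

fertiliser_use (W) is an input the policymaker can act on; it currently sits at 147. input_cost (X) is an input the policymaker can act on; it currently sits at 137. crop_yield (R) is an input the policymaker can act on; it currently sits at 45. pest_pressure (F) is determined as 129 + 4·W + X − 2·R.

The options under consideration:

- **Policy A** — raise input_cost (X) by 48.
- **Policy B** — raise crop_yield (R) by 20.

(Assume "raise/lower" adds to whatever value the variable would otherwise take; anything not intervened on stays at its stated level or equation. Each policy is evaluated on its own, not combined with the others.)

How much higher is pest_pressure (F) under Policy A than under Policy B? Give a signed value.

Policy A (X + 48):
  W = 147
  X = 137 + 48 = 185
  R = 45
  F = 129 + 4·147 + 185 − 2·45 = 812
Policy B (R + 20):
  W = 147
  X = 137
  R = 45 + 20 = 65
  F = 129 + 4·147 + 137 − 2·65 = 724
F: 812 − 724 = 88

88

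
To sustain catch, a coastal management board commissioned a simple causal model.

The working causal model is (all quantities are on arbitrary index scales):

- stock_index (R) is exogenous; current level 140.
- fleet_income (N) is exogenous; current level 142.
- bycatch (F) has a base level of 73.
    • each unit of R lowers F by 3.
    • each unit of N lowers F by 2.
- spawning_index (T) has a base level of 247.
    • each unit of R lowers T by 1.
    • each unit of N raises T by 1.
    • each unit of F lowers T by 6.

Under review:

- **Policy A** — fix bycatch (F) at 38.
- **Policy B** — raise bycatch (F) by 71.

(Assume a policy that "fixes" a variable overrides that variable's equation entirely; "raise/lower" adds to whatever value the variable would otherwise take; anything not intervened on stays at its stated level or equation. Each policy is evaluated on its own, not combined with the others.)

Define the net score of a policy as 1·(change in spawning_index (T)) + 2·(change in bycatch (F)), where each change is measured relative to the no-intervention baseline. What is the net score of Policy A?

Baseline:
  R = 140
  N = 142
  F = 73 − 3·140 − 2·142 = -631
  T = 247 − 140 + 142 − 6·(-631) = 4035
Policy A (F := 38):
  R = 140
  N = 142
  F = 38
  T = 247 − 140 + 142 − 6·38 = 21
ΔT = 21 − 4035 = -4014; ΔF = 38 − (-631) = 669
Score = 1·(-4014) + 2·669 = -2676

-2676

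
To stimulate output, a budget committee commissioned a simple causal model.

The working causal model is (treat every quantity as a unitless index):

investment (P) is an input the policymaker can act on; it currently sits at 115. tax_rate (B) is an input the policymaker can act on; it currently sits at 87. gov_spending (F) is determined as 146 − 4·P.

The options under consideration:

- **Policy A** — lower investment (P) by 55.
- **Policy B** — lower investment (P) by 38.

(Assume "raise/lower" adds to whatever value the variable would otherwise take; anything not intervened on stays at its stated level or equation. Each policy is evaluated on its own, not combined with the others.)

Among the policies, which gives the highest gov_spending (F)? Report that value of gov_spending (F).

Policy A (P − 55):
  P = 115 − 55 = 60
  F = 146 − 4·60 = -94
Policy B (P − 38):
  P = 115 − 38 = 77
  F = 146 − 4·77 = -162
Comparing — Policy A: F=-94, Policy B: F=-162. Highest is -94 (Policy A).

-94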